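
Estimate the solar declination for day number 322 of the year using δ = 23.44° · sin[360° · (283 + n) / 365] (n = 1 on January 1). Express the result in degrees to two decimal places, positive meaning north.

360 × (283 + 322) / 365 = 596.712°; sin(596.712°) = -0.8359.
δ = 23.44 × -0.8359 = -19.593° ≈ -19.59°.

-19.59°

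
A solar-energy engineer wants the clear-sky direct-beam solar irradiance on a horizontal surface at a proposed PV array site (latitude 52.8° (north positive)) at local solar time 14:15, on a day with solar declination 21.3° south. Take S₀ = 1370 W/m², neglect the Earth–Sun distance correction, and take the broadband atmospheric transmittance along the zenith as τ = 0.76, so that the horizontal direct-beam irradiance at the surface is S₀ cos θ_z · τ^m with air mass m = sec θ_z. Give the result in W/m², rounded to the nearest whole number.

53 W/m²

Hour angle H = 15° × (14.25 − 12) = 33.75°.
cos θ_z = sin φ sin δ + cos φ cos δ cos H = (0.7965)(-0.3633) + (0.6046)(0.9317)(0.8315) = 0.1790.
Air mass m = 1/cos θ_z = 1/0.1790 = 5.587; τ^m = 0.76^5.587 = 0.2158.
Surface direct beam = 1370 × 0.1790 × 0.2158 = 52.92 W/m².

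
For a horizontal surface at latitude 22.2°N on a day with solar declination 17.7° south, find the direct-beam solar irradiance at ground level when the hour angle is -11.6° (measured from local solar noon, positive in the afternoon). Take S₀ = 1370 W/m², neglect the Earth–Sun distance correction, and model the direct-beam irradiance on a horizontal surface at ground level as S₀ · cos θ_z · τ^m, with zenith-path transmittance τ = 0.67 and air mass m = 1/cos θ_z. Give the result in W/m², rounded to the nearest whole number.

601 W/m²

With φ = 22.2°, δ = -17.7°, H = -11.60°: sin φ sin δ = -0.1149, cos φ cos δ cos H = 0.8640, so cos θ_z = 0.7491.
Air mass m = 1/cos θ_z = 1/0.7491 = 1.335; τ^m = 0.67^1.335 = 0.5859.
Surface direct beam = 1370 × 0.7491 × 0.5859 = 601.29 W/m².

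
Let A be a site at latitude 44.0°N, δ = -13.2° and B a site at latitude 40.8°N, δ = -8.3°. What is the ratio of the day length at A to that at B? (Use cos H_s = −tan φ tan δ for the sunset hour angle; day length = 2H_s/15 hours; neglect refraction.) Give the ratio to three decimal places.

A: H_s = arccos(−tan 44.0° · tan -13.2°) = 76.91°, so 2H_s/15 = 10.2547 h.
B: H_s = arccos(−tan 40.8° · tan -8.3°) = 82.77°, so 2H_s/15 = 11.0360 h.
Ratio A/B = 10.2547 / 11.0360 = 0.9292.

0.929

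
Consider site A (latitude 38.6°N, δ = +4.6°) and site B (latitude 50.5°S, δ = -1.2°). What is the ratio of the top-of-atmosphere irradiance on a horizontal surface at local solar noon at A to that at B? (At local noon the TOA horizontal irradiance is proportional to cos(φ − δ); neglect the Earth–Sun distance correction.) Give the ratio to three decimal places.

1.271

A: cos θ_z = cos(38.6° − (4.6°)) = 0.8290.
B: cos θ_z = cos(-50.5° − (-1.2°)) = 0.6521.
Ratio A/B = 0.8290 / 0.6521 = 1.2713.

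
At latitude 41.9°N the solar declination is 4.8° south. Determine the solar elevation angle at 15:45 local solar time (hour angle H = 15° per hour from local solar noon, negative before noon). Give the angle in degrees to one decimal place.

20.9°

Hour angle H = 15° × (15.75 − 12) = 56.25°.
cos θ_z = sin φ sin δ + cos φ cos δ cos H = (0.6678)(-0.0837) + (0.7443)(0.9965)(0.5556) = 0.3562.
θ_z = arccos(0.3562) = 69.13°, so the elevation is 90° − 69.13° = 20.87°.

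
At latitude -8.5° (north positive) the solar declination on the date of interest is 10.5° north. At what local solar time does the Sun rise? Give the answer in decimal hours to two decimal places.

6.11 h

−tan φ tan δ = −(-0.1495)(0.1853) = 0.0277; H_s = arccos(0.0277) = 88.41°.
Sunrise is at 12 − H_s/15 = 12 − 5.894 = 6.106 h local solar time.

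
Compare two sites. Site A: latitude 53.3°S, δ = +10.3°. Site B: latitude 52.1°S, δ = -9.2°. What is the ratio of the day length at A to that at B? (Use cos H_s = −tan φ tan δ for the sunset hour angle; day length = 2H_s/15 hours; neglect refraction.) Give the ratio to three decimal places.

A: H_s = arccos(−tan -53.3° · tan 10.3°) = 75.89°, so 2H_s/15 = 10.1187 h.
B: H_s = arccos(−tan -52.1° · tan -9.2°) = 102.01°, so 2H_s/15 = 13.6013 h.
Ratio A/B = 10.1187 / 13.6013 = 0.7440.

0.744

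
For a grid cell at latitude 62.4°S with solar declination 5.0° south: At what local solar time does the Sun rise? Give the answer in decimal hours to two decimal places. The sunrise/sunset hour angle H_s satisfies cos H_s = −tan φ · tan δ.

cos H_s = −tan(-62.4°) · tan(-5.0°) = -0.1674, so H_s = arccos(-0.1674) = 99.64°.
Sunrise is at 12 − H_s/15 = 12 − 6.643 = 5.357 h local solar time.

5.36 h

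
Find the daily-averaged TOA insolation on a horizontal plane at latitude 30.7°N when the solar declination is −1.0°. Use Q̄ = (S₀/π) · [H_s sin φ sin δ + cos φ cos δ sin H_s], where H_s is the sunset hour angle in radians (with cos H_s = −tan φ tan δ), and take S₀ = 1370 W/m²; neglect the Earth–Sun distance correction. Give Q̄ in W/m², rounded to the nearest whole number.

369 W/m²

The sunset hour angle satisfies cos H_s = −tan φ tan δ = 0.0104, giving H_s = 89.40°. In radians, H_s = 1.5603.
H_s sin φ sin δ = 1.5603 × 0.5105 × -0.0175 = -0.0139.
cos φ cos δ sin H_s = 0.8599 × 0.9998 × 0.9999 = 0.8596.
Q̄ = (1370/π) × (-0.0139 + 0.8596) = 436.08 × 0.8457 = 368.79 W/m².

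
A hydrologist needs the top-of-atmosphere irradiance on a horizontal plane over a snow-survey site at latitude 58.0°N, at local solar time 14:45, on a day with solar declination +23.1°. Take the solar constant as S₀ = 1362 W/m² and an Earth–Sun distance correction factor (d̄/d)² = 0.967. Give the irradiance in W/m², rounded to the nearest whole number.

921 W/m²

Hour angle H = 15° × (14.75 − 12) = 41.25°.
With φ = 58.0°, δ = 23.1°, H = 41.25°: sin φ sin δ = 0.3327, cos φ cos δ cos H = 0.3665, so cos θ_z = 0.6992.
Top-of-atmosphere irradiance = S₀ (d̄/d)² cos θ_z = 1362 × 0.967 × 0.6992 = 920.88 W/m².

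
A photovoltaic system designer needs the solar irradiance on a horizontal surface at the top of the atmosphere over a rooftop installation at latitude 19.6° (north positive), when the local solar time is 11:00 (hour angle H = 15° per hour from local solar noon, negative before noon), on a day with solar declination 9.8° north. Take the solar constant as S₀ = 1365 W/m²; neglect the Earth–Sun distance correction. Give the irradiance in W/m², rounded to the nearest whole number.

1302 W/m²

Hour angle H = 15° × (11 − 12) = -15.00°.
cos θ_z = sin(19.6°) sin(9.8°) + cos(19.6°) cos(9.8°) cos(-15.00°) = 0.0571 + 0.8967 = 0.9538.
Top-of-atmosphere irradiance = S₀ cos θ_z = 1365 × 0.9538 = 1301.94 W/m².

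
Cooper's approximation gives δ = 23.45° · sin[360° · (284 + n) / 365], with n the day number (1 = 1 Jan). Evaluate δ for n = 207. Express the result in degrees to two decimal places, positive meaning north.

+19.38°

360 × (284 + 207) / 365 = 484.274°; sin(484.274°) = 0.8264.
δ = 23.45 × 0.8264 = 19.379° ≈ +19.38°.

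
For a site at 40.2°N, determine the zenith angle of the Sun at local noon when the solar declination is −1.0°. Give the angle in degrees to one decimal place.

At local solar noon the hour angle is zero, so the zenith angle is |φ − δ| = |40.2° − (-1.0°)| = 41.2°.

41.2°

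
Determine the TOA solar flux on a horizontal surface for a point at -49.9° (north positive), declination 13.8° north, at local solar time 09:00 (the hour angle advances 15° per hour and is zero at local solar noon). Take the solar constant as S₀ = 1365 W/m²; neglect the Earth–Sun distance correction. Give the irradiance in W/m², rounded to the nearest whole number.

Hour angle H = 15° × (9 − 12) = -45.00°.
With φ = -49.9°, δ = 13.8°, H = -45.00°: sin φ sin δ = -0.1825, cos φ cos δ cos H = 0.4423, so cos θ_z = 0.2598.
Top-of-atmosphere irradiance = S₀ cos θ_z = 1365 × 0.2598 = 354.63 W/m².

355 W/m²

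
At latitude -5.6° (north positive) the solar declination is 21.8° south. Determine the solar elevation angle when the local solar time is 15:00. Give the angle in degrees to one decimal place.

43.6°

Hour angle H = 15° × (15 − 12) = 45.00°.
With φ = -5.6°, δ = -21.8°, H = 45.00°: sin φ sin δ = 0.0362, cos φ cos δ cos H = 0.6534, so cos θ_z = 0.6896.
θ_z = arccos(0.6896) = 46.40°, so the elevation is 90° − 46.40° = 43.60°.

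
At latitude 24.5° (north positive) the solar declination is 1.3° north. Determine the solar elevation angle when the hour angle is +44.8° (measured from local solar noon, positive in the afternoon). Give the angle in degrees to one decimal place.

With φ = 24.5°, δ = 1.3°, H = 44.80°: sin φ sin δ = 0.0094, cos φ cos δ cos H = 0.6455, so cos θ_z = 0.6549.
θ_z = arccos(0.6549) = 49.09°, so the elevation is 90° − 49.09° = 40.91°.

40.9°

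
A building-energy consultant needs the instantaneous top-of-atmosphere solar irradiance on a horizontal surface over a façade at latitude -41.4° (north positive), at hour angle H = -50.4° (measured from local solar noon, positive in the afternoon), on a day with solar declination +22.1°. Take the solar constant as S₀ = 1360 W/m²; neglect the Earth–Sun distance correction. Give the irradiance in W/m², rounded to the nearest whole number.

With φ = -41.4°, δ = 22.1°, H = -50.40°: sin φ sin δ = -0.2488, cos φ cos δ cos H = 0.4430, so cos θ_z = 0.1942.
Top-of-atmosphere irradiance = S₀ cos θ_z = 1360 × 0.1942 = 264.11 W/m².

264 W/m²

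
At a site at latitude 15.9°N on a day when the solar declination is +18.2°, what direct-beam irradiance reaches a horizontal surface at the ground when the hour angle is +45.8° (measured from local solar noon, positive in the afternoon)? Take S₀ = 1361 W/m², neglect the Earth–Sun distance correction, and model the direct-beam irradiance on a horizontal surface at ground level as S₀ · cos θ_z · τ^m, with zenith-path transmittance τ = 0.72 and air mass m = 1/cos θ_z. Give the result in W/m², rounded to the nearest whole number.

624 W/m²

cos θ_z = sin φ sin δ + cos φ cos δ cos H = (0.2740)(0.3123) + (0.9617)(0.9500)(0.6972) = 0.7225.
Air mass m = 1/cos θ_z = 1/0.7225 = 1.384; τ^m = 0.72^1.384 = 0.6347.
Surface direct beam = 1361 × 0.7225 × 0.6347 = 624.11 W/m².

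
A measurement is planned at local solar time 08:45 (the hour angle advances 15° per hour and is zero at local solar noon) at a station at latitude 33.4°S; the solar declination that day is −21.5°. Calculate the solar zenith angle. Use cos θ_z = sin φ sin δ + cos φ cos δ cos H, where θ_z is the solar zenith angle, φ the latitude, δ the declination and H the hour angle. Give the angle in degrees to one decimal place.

44.4°

Hour angle H = 15° × (8.75 − 12) = -48.75°.
cos θ_z = sin(-33.4°) sin(-21.5°) + cos(-33.4°) cos(-21.5°) cos(-48.75°) = 0.2018 + 0.5122 = 0.7140.
θ_z = arccos(0.7140) = 44.44°.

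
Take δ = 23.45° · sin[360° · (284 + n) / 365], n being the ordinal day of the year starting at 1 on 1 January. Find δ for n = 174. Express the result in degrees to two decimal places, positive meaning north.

360 × (284 + 174) / 365 = 451.726°; sin(451.726°) = 0.9995.
δ = 23.45 × 0.9995 = 23.438° ≈ +23.44°.

+23.44°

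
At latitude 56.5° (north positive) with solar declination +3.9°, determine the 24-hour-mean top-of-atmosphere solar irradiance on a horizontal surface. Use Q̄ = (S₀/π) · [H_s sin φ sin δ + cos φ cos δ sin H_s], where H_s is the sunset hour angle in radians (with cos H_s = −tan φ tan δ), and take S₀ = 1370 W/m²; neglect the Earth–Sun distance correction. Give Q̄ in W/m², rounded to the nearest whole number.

280 W/m²

The sunset hour angle satisfies cos H_s = −tan φ tan δ = -0.1030, giving H_s = 95.91°. In radians, H_s = 1.6739.
H_s sin φ sin δ = 1.6739 × 0.8339 × 0.0680 = 0.0949.
cos φ cos δ sin H_s = 0.5519 × 0.9977 × 0.9947 = 0.5477.
Q̄ = (1370/π) × (0.0949 + 0.5477) = 436.08 × 0.6426 = 280.23 W/m².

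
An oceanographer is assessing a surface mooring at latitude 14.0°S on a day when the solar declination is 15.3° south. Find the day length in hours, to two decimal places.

12.52 hours

The sunset hour angle satisfies cos H_s = −tan φ tan δ = -0.0682, giving H_s = 93.91°.
Day length = 2 H_s / 15° h⁻¹ = 187.82° / 15 = 12.521 h.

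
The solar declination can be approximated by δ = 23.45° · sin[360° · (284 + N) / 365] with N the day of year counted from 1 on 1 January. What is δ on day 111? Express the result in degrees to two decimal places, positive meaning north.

+11.58°

360 × (284 + 111) / 365 = 389.589°; sin(389.589°) = 0.4938.
δ = 23.45 × 0.4938 = 11.580° ≈ +11.58°.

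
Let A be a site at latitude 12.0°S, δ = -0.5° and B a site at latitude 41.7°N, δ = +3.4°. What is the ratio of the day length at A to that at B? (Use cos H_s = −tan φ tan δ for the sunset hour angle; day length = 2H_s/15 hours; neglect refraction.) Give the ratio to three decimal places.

0.969

A: H_s = arccos(−tan -12.0° · tan -0.5°) = 90.11°, so 2H_s/15 = 12.0147 h.
B: H_s = arccos(−tan 41.7° · tan 3.4°) = 93.03°, so 2H_s/15 = 12.4040 h.
Ratio A/B = 12.0147 / 12.4040 = 0.9686.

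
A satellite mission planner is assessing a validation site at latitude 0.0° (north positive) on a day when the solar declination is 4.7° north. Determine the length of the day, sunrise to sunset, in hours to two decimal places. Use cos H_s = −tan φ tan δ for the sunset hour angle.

12.00 hours

−tan φ tan δ = −(0.0000)(0.0822) = 0.0000; H_s = arccos(0.0000) = 90.00°.
Day length = 2 H_s / 15° h⁻¹ = 180.00° / 15 = 12.000 h.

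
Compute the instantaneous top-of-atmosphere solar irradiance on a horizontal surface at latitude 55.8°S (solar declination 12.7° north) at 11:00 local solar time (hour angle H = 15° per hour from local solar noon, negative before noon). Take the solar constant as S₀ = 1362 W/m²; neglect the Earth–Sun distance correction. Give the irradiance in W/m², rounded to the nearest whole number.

Hour angle H = 15° × (11 − 12) = -15.00°.
cos θ_z = sin(-55.8°) sin(12.7°) + cos(-55.8°) cos(12.7°) cos(-15.00°) = -0.1818 + 0.5296 = 0.3478.
Top-of-atmosphere irradiance = S₀ cos θ_z = 1362 × 0.3478 = 473.70 W/m².

474 W/m²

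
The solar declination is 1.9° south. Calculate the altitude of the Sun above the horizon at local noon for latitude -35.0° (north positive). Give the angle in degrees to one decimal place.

At local solar noon the hour angle is zero, so the elevation is 90° − |φ − δ| = 90° − |-35.0° − (-1.9°)| = 90° − 33.1° = 56.9°.

56.9°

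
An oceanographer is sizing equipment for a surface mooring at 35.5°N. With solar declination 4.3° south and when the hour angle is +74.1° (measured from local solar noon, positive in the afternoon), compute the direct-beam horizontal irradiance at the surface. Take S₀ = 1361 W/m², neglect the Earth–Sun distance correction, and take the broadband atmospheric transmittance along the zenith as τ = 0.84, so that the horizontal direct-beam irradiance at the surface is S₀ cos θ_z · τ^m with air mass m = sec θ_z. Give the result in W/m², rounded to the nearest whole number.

92 W/m²

With φ = 35.5°, δ = -4.3°, H = 74.10°: sin φ sin δ = -0.0435, cos φ cos δ cos H = 0.2224, so cos θ_z = 0.1789.
Air mass m = 1/cos θ_z = 1/0.1789 = 5.590; τ^m = 0.84^5.590 = 0.3773.
Surface direct beam = 1361 × 0.1789 × 0.3773 = 91.87 W/m².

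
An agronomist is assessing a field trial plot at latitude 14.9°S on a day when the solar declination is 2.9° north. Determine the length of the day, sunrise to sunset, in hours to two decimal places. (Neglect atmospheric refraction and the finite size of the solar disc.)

11.90 hours

−tan φ tan δ = −(-0.2661)(0.0507) = 0.0135; H_s = arccos(0.0135) = 89.23°.
Day length = 2 H_s / 15° h⁻¹ = 178.46° / 15 = 11.897 h.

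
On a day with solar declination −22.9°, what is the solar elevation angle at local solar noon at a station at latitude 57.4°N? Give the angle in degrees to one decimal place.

9.7°

At local solar noon the hour angle is zero, so the elevation is 90° − |φ − δ| = 90° − |57.4° − (-22.9°)| = 90° − 80.3° = 9.7°.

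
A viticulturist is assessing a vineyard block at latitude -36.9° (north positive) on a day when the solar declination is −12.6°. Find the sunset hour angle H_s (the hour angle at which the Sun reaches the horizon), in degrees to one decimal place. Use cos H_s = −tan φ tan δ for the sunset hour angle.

99.7°

−tan φ tan δ = −(-0.7508)(-0.2235) = -0.1678; H_s = arccos(-0.1678) = 99.66°.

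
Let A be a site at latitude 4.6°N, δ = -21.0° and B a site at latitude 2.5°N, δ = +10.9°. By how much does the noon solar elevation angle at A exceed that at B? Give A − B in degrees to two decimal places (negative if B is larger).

-17.20°

A: 90° − |4.6 − (-21.0)| = 64.40°.
B: 90° − |2.5 − (10.9)| = 81.60°.
A − B = 64.40 − 81.60 = -17.20°.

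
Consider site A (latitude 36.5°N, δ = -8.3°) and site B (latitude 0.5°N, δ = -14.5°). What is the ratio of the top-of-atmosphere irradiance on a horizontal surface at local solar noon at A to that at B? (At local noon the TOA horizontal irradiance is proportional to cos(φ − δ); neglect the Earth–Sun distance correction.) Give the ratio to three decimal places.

0.735

A: cos θ_z = cos(36.5° − (-8.3°)) = 0.7096.
B: cos θ_z = cos(0.5° − (-14.5°)) = 0.9659.
Ratio A/B = 0.7096 / 0.9659 = 0.7347.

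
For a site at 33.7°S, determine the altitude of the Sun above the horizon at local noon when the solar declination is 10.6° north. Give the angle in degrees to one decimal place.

At local solar noon the hour angle is zero, so the elevation is 90° − |φ − δ| = 90° − |-33.7° − (10.6°)| = 90° − 44.3° = 45.7°.

45.7°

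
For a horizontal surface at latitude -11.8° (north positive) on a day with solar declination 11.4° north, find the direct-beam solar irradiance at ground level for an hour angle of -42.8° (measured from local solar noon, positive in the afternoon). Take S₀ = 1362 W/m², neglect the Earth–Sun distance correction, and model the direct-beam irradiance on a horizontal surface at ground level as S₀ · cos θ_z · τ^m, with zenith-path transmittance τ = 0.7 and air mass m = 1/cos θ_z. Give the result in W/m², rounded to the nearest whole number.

cos θ_z = sin(-11.8°) sin(11.4°) + cos(-11.8°) cos(11.4°) cos(-42.80°) = -0.0404 + 0.7041 = 0.6637.
Air mass m = 1/cos θ_z = 1/0.6637 = 1.507; τ^m = 0.7^1.507 = 0.5842.
Surface direct beam = 1362 × 0.6637 × 0.5842 = 528.09 W/m².

528 W/m²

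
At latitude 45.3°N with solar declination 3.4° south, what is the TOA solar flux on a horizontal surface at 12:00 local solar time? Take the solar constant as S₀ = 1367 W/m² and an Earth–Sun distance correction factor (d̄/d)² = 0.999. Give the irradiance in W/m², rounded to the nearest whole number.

Hour angle H = 15° × (12 − 12) = 0.00°.
With φ = 45.3°, δ = -3.4°, H = 0.00°: sin φ sin δ = -0.0422, cos φ cos δ cos H = 0.7022, so cos θ_z = 0.6600.
Top-of-atmosphere irradiance = S₀ (d̄/d)² cos θ_z = 1367 × 0.999 × 0.6600 = 901.32 W/m².

901 W/m²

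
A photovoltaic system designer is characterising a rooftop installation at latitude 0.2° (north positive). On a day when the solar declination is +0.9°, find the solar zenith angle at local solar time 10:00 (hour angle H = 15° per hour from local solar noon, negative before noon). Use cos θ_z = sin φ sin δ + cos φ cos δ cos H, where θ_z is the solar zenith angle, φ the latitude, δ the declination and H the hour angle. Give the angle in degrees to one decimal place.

Hour angle H = 15° × (10 − 12) = -30.00°.
With φ = 0.2°, δ = 0.9°, H = -30.00°: sin φ sin δ = 0.0001, cos φ cos δ cos H = 0.8659, so cos θ_z = 0.8660.
θ_z = arccos(0.8660) = 30.00°.

30.0°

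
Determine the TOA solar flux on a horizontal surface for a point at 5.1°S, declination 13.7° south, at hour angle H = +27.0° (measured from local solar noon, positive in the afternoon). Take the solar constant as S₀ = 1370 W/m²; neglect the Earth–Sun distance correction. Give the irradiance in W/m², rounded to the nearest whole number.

With φ = -5.1°, δ = -13.7°, H = 27.00°: sin φ sin δ = 0.0211, cos φ cos δ cos H = 0.8622, so cos θ_z = 0.8833.
Top-of-atmosphere irradiance = S₀ cos θ_z = 1370 × 0.8833 = 1210.12 W/m².

1210 W/m²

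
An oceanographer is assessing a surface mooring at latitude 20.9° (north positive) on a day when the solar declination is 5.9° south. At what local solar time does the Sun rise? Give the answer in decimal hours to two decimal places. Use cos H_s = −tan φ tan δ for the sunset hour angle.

6.15 h

cos H_s = −tan(20.9°) · tan(-5.9°) = 0.0395, so H_s = arccos(0.0395) = 87.74°.
Sunrise is at 12 − H_s/15 = 12 − 5.849 = 6.151 h local solar time.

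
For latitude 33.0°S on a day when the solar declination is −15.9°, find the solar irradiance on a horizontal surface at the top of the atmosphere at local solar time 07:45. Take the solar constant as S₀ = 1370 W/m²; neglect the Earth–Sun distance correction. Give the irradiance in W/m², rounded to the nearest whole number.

693 W/m²

Hour angle H = 15° × (7.75 − 12) = -63.75°.
With φ = -33.0°, δ = -15.9°, H = -63.75°: sin φ sin δ = 0.1492, cos φ cos δ cos H = 0.3567, so cos θ_z = 0.5059.
Top-of-atmosphere irradiance = S₀ cos θ_z = 1370 × 0.5059 = 693.08 W/m².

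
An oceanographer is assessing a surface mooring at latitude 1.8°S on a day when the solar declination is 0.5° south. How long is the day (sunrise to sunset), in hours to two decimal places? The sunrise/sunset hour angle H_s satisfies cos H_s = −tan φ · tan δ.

12.00 hours

The sunset hour angle satisfies cos H_s = −tan φ tan δ = -0.0003, giving H_s = 90.02°.
Day length = 2 H_s / 15° h⁻¹ = 180.04° / 15 = 12.003 h.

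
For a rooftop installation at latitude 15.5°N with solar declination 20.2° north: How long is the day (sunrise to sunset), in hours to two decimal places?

The sunset hour angle satisfies cos H_s = −tan φ tan δ = -0.1020, giving H_s = 95.85°.
Day length = 2 H_s / 15° h⁻¹ = 191.70° / 15 = 12.780 h.

12.78 hours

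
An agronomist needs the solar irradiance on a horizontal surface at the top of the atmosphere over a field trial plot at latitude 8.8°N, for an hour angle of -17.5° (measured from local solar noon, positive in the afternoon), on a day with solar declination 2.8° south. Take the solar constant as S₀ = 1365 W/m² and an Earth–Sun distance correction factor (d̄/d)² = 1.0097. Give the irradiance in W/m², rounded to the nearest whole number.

With φ = 8.8°, δ = -2.8°, H = -17.50°: sin φ sin δ = -0.0075, cos φ cos δ cos H = 0.9414, so cos θ_z = 0.9339.
Top-of-atmosphere irradiance = S₀ (d̄/d)² cos θ_z = 1365 × 1.0097 × 0.9339 = 1287.14 W/m².

1287 W/m²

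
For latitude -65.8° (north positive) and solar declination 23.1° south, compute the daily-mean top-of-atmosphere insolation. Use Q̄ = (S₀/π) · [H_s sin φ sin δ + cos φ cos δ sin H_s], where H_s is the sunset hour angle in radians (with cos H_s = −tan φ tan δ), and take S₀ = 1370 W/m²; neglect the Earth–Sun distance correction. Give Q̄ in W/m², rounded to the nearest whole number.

The sunset hour angle satisfies cos H_s = −tan φ tan δ = -0.9491, giving H_s = 161.64°. In radians, H_s = 2.8212.
H_s sin φ sin δ = 2.8212 × -0.9121 × -0.3923 = 1.0095.
cos φ cos δ sin H_s = 0.4099 × 0.9198 × 0.3149 = 0.1187.
Q̄ = (1370/π) × (1.0095 + 0.1187) = 436.08 × 1.1282 = 491.99 W/m².

492 W/m²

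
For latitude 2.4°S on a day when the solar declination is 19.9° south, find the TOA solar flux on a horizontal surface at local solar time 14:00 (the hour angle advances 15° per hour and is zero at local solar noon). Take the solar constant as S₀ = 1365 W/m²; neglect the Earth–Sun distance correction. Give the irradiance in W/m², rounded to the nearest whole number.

1130 W/m²

Hour angle H = 15° × (14 − 12) = 30.00°.
With φ = -2.4°, δ = -19.9°, H = 30.00°: sin φ sin δ = 0.0143, cos φ cos δ cos H = 0.8136, so cos θ_z = 0.8279.
Top-of-atmosphere irradiance = S₀ cos θ_z = 1365 × 0.8279 = 1130.08 W/m².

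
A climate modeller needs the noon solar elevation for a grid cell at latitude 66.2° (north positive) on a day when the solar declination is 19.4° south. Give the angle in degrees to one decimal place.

4.4°

At local solar noon the hour angle is zero, so the elevation is 90° − |φ − δ| = 90° − |66.2° − (-19.4°)| = 90° − 85.6° = 4.4°.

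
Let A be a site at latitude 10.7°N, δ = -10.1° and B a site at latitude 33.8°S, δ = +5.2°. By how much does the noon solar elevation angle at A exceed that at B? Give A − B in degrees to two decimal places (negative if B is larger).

+18.20°

A: 90° − |10.7 − (-10.1)| = 69.20°.
B: 90° − |-33.8 − (5.2)| = 51.00°.
A − B = 69.20 − 51.00 = 18.20°.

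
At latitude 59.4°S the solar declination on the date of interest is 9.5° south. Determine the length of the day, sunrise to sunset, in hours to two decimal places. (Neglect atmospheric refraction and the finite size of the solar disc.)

14.19 hours

cos H_s = −tan(-59.4°) · tan(-9.5°) = -0.2830, so H_s = arccos(-0.2830) = 106.44°.
Day length = 2 H_s / 15° h⁻¹ = 212.88° / 15 = 14.192 h.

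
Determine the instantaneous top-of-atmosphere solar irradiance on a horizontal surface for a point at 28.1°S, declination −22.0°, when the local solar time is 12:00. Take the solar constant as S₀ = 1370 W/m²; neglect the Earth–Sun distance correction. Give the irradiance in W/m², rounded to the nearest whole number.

Hour angle H = 15° × (12 − 12) = 0.00°.
cos θ_z = sin φ sin δ + cos φ cos δ cos H = (-0.4710)(-0.3746) + (0.8821)(0.9272)(1.0000) = 0.9943.
Top-of-atmosphere irradiance = S₀ cos θ_z = 1370 × 0.9943 = 1362.19 W/m².

1362 W/m²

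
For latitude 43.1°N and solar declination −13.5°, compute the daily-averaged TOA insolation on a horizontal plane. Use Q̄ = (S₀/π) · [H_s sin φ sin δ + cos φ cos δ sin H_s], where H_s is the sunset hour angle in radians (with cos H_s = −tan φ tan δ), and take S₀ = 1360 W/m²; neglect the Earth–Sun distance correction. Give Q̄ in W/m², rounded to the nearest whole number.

The sunset hour angle satisfies cos H_s = −tan φ tan δ = 0.2247, giving H_s = 77.01°. In radians, H_s = 1.3441.
H_s sin φ sin δ = 1.3441 × 0.6833 × -0.2334 = -0.2144.
cos φ cos δ sin H_s = 0.7302 × 0.9724 × 0.9744 = 0.6919.
Q̄ = (1360/π) × (-0.2144 + 0.6919) = 432.90 × 0.4775 = 206.71 W/m².

207 W/m²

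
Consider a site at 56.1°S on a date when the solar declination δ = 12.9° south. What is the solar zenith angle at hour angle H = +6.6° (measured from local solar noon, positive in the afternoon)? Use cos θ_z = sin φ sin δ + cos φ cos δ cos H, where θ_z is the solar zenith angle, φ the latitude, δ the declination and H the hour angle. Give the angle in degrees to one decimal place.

43.5°

With φ = -56.1°, δ = -12.9°, H = 6.60°: sin φ sin δ = 0.1853, cos φ cos δ cos H = 0.5401, so cos θ_z = 0.7254.
θ_z = arccos(0.7254) = 43.50°.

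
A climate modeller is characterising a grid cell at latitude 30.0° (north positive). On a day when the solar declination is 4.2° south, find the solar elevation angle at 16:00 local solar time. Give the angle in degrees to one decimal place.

Hour angle H = 15° × (16 − 12) = 60.00°.
cos θ_z = sin(30.0°) sin(-4.2°) + cos(30.0°) cos(-4.2°) cos(60.00°) = -0.0366 + 0.4318 = 0.3952.
θ_z = arccos(0.3952) = 66.72°, so the elevation is 90° − 66.72° = 23.28°.

23.3°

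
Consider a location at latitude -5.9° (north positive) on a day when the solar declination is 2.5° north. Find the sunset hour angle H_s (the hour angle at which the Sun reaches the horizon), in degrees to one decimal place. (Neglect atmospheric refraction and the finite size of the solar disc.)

cos H_s = −tan(-5.9°) · tan(2.5°) = 0.0045, so H_s = arccos(0.0045) = 89.74°.

89.7°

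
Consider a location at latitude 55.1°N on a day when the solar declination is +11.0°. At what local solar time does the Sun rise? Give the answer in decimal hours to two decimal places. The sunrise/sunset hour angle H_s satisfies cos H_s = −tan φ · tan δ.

4.92 h

The sunset hour angle satisfies cos H_s = −tan φ tan δ = -0.2786, giving H_s = 106.18°.
Sunrise is at 12 − H_s/15 = 12 − 7.079 = 4.921 h local solar time.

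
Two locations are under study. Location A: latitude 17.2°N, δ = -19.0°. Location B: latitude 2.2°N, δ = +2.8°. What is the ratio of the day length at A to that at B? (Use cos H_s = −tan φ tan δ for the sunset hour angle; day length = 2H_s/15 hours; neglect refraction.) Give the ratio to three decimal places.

A: H_s = arccos(−tan 17.2° · tan -19.0°) = 83.88°, so 2H_s/15 = 11.1840 h.
B: H_s = arccos(−tan 2.2° · tan 2.8°) = 90.11°, so 2H_s/15 = 12.0147 h.
Ratio A/B = 11.1840 / 12.0147 = 0.9309.

0.931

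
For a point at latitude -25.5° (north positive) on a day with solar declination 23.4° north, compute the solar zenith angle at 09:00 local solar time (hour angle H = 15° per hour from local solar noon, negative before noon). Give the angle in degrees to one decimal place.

65.5°

Hour angle H = 15° × (9 − 12) = -45.00°.
cos θ_z = sin φ sin δ + cos φ cos δ cos H = (-0.4305)(0.3971) + (0.9026)(0.9178)(0.7071) = 0.4148.
θ_z = arccos(0.4148) = 65.49°.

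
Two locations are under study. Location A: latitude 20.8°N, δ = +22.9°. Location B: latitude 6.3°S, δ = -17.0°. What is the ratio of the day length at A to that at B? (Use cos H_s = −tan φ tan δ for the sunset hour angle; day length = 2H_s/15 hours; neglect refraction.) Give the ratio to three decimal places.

A: H_s = arccos(−tan 20.8° · tan 22.9°) = 99.23°, so 2H_s/15 = 13.2307 h.
B: H_s = arccos(−tan -6.3° · tan -17.0°) = 91.93°, so 2H_s/15 = 12.2573 h.
Ratio A/B = 13.2307 / 12.2573 = 1.0794.

1.079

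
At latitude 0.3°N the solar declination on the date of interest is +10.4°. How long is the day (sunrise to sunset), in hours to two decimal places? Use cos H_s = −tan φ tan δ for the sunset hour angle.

12.01 hours

The sunset hour angle satisfies cos H_s = −tan φ tan δ = -0.0010, giving H_s = 90.06°.
Day length = 2 H_s / 15° h⁻¹ = 180.12° / 15 = 12.008 h.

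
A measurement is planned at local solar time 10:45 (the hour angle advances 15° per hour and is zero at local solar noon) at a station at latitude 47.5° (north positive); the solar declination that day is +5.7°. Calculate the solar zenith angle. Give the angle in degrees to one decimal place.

Hour angle H = 15° × (10.75 − 12) = -18.75°.
cos θ_z = sin(47.5°) sin(5.7°) + cos(47.5°) cos(5.7°) cos(-18.75°) = 0.0732 + 0.6366 = 0.7098.
θ_z = arccos(0.7098) = 44.78°.

44.8°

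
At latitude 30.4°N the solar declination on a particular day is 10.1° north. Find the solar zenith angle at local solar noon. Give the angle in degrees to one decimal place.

At local solar noon the hour angle is zero, so the zenith angle is |φ − δ| = |30.4° − (10.1°)| = 20.3°.

20.3°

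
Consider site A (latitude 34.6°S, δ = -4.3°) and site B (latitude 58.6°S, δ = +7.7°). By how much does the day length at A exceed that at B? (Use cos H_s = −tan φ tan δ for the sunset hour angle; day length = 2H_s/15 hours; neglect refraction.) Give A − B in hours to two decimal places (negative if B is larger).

A: H_s = arccos(−tan -34.6° · tan -4.3°) = 92.97°, so 2H_s/15 = 12.3960 h.
B: H_s = arccos(−tan -58.6° · tan 7.7°) = 77.20°, so 2H_s/15 = 10.2933 h.
A − B = 12.3960 − 10.2933 = 2.1027 h.

+2.10 h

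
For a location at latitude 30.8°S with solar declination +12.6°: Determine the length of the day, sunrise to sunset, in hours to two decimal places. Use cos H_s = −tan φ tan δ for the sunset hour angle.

cos H_s = −tan(-30.8°) · tan(12.6°) = 0.1332, so H_s = arccos(0.1332) = 82.35°.
Day length = 2 H_s / 15° h⁻¹ = 164.70° / 15 = 10.980 h.

10.98 hours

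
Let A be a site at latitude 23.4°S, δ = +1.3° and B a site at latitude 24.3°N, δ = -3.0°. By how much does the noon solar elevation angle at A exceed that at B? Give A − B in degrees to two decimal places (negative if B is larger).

A: 90° − |-23.4 − (1.3)| = 65.30°.
B: 90° − |24.3 − (-3.0)| = 62.70°.
A − B = 65.30 − 62.70 = 2.60°.

+2.60°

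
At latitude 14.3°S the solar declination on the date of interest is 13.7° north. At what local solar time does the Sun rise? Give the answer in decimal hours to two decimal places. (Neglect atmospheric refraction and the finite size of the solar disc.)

6.24 h

cos H_s = −tan(-14.3°) · tan(13.7°) = 0.0621, so H_s = arccos(0.0621) = 86.44°.
Sunrise is at 12 − H_s/15 = 12 − 5.763 = 6.237 h local solar time.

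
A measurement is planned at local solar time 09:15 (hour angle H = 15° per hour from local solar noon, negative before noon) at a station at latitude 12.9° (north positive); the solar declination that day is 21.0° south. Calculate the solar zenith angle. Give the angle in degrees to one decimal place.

52.8°

Hour angle H = 15° × (9.25 − 12) = -41.25°.
With φ = 12.9°, δ = -21.0°, H = -41.25°: sin φ sin δ = -0.0800, cos φ cos δ cos H = 0.6842, so cos θ_z = 0.6042.
θ_z = arccos(0.6042) = 52.83°.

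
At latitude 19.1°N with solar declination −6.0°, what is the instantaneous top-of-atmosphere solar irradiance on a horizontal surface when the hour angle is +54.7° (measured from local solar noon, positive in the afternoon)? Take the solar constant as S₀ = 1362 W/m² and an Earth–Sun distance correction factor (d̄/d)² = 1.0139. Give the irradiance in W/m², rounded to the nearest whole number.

703 W/m²

cos θ_z = sin φ sin δ + cos φ cos δ cos H = (0.3272)(-0.1045) + (0.9449)(0.9945)(0.5779) = 0.5089.
Top-of-atmosphere irradiance = S₀ (d̄/d)² cos θ_z = 1362 × 1.0139 × 0.5089 = 702.76 W/m².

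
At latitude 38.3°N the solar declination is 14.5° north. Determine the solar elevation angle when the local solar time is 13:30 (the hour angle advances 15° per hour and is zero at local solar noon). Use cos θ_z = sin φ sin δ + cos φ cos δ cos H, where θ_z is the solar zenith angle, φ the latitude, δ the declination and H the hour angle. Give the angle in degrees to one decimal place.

Hour angle H = 15° × (13.5 − 12) = 22.50°.
With φ = 38.3°, δ = 14.5°, H = 22.50°: sin φ sin δ = 0.1552, cos φ cos δ cos H = 0.7019, so cos θ_z = 0.8571.
θ_z = arccos(0.8571) = 31.01°, so the elevation is 90° − 31.01° = 58.99°.

59.0°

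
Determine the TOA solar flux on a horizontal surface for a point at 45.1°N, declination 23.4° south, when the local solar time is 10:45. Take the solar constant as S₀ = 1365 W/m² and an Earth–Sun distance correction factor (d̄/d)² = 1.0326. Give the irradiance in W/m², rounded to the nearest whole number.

Hour angle H = 15° × (10.75 − 12) = -18.75°.
cos θ_z = sin φ sin δ + cos φ cos δ cos H = (0.7083)(-0.3971) + (0.7059)(0.9178)(0.9469) = 0.3322.
Top-of-atmosphere irradiance = S₀ (d̄/d)² cos θ_z = 1365 × 1.0326 × 0.3322 = 468.24 W/m².

468 W/m²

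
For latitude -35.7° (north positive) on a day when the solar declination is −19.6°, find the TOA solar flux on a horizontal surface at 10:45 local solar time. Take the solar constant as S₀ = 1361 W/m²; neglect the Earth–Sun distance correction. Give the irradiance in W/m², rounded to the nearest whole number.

1252 W/m²

Hour angle H = 15° × (10.75 − 12) = -18.75°.
cos θ_z = sin(-35.7°) sin(-19.6°) + cos(-35.7°) cos(-19.6°) cos(-18.75°) = 0.1957 + 0.7244 = 0.9201.
Top-of-atmosphere irradiance = S₀ cos θ_z = 1361 × 0.9201 = 1252.26 W/m².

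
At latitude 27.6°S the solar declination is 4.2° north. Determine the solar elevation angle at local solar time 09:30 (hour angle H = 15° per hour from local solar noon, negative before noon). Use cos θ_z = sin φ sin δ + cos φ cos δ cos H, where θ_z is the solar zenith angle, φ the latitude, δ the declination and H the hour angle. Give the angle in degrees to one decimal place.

Hour angle H = 15° × (9.5 − 12) = -37.50°.
cos θ_z = sin φ sin δ + cos φ cos δ cos H = (-0.4633)(0.0732) + (0.8862)(0.9973)(0.7934) = 0.6673.
θ_z = arccos(0.6673) = 48.14°, so the elevation is 90° − 48.14° = 41.86°.

41.9°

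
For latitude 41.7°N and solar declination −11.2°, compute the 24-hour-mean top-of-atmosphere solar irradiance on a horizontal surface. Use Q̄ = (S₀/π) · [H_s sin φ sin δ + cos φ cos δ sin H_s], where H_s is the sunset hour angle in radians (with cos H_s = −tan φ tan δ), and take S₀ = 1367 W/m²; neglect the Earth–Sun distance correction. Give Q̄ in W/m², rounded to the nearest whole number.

The sunset hour angle satisfies cos H_s = −tan φ tan δ = 0.1764, giving H_s = 79.84°. In radians, H_s = 1.3935.
H_s sin φ sin δ = 1.3935 × 0.6652 × -0.1942 = -0.1800.
cos φ cos δ sin H_s = 0.7466 × 0.9810 × 0.9843 = 0.7209.
Q̄ = (1367/π) × (-0.1800 + 0.7209) = 435.13 × 0.5409 = 235.36 W/m².

235 W/m²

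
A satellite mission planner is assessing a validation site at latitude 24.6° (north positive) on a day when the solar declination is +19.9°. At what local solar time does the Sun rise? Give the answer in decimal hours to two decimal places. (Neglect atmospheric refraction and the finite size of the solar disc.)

5.36 h

The sunset hour angle satisfies cos H_s = −tan φ tan δ = -0.1657, giving H_s = 99.54°.
Sunrise is at 12 − H_s/15 = 12 − 6.636 = 5.364 h local solar time.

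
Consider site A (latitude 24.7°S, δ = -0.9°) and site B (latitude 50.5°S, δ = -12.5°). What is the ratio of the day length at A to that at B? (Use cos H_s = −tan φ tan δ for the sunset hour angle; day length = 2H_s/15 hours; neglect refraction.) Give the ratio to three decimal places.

0.856

A: H_s = arccos(−tan -24.7° · tan -0.9°) = 90.41°, so 2H_s/15 = 12.0547 h.
B: H_s = arccos(−tan -50.5° · tan -12.5°) = 105.60°, so 2H_s/15 = 14.0800 h.
Ratio A/B = 12.0547 / 14.0800 = 0.8562.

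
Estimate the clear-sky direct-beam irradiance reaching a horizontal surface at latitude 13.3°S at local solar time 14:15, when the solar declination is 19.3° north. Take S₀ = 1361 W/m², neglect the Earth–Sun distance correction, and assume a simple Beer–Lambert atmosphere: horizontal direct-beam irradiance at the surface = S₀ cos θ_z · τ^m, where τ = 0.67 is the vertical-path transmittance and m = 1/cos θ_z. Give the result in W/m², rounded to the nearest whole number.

523 W/m²

Hour angle H = 15° × (14.25 − 12) = 33.75°.
With φ = -13.3°, δ = 19.3°, H = 33.75°: sin φ sin δ = -0.0760, cos φ cos δ cos H = 0.7637, so cos θ_z = 0.6877.
Air mass m = 1/cos θ_z = 1/0.6877 = 1.454; τ^m = 0.67^1.454 = 0.5586.
Surface direct beam = 1361 × 0.6877 × 0.5586 = 522.83 W/m².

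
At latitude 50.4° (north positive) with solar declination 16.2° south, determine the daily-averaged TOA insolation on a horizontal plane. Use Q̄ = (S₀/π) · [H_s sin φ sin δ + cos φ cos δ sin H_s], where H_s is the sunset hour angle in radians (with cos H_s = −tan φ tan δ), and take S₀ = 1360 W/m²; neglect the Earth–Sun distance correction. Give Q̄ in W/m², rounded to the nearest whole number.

135 W/m²

−tan φ tan δ = −(1.2088)(-0.2905) = 0.3512; H_s = arccos(0.3512) = 69.44°. In radians, H_s = 1.2120.
H_s sin φ sin δ = 1.2120 × 0.7705 × -0.2790 = -0.2605.
cos φ cos δ sin H_s = 0.6374 × 0.9603 × 0.9363 = 0.5731.
Q̄ = (1360/π) × (-0.2605 + 0.5731) = 432.90 × 0.3126 = 135.32 W/m².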